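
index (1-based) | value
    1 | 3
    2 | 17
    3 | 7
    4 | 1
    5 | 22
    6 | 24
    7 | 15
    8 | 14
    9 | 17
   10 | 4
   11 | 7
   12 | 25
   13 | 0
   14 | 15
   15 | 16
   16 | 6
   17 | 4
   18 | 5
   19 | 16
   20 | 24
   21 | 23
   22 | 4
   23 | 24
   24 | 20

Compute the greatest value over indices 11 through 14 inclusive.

Elements at indices 11..14: 7, 25, 0, 15
max(7, 25, 0, 15) = 25

25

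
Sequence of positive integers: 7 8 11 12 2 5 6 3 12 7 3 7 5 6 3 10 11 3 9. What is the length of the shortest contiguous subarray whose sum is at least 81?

12

add 7: running sum 7 < 81
add 8: running sum 15 < 81
add 11: running sum 26 < 81
add 12: running sum 38 < 81
add 2: running sum 40 < 81
add 5: running sum 45 < 81
add 6: running sum 51 < 81
add 3: running sum 54 < 81
add 12: running sum 66 < 81
add 7: running sum 73 < 81
add 3: running sum 76 < 81
end 11: [7, 8, 11, 12, 2, 5, 6, 3, 12, 7, 3, 7] sum 83, len 12
end 12: [8, 11, 12, 2, 5, 6, 3, 12, 7, 3, 7, 5] sum 81, len 12
end 13: [8, 11, 12, 2, 5, 6, 3, 12, 7, 3, 7, 5, 6] sum 87, len 13
end 14: [11, 12, 2, 5, 6, 3, 12, 7, 3, 7, 5, 6, 3] sum 82, len 13
end 15: [12, 2, 5, 6, 3, 12, 7, 3, 7, 5, 6, 3, 10] sum 81, len 13
end 16: [12, 2, 5, 6, 3, 12, 7, 3, 7, 5, 6, 3, 10, 11] sum 92, len 14
end 17: [5, 6, 3, 12, 7, 3, 7, 5, 6, 3, 10, 11, 3] sum 81, len 13
end 18: [6, 3, 12, 7, 3, 7, 5, 6, 3, 10, 11, 3, 9] sum 85, len 13
Shortest qualifying length: 12.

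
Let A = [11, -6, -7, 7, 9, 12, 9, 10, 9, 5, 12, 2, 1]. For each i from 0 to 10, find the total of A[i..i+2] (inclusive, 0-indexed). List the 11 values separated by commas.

[11, -6, -7] → sum -2
[-6, -7, 7] → sum -6
[-7, 7, 9] → sum 9
[7, 9, 12] → sum 28
[9, 12, 9] → sum 30
[12, 9, 10] → sum 31
[9, 10, 9] → sum 28
[10, 9, 5] → sum 24
[9, 5, 12] → sum 26
[5, 12, 2] → sum 19
[12, 2, 1] → sum 15

-2, -6, 9, 28, 30, 31, 28, 24, 26, 19, 15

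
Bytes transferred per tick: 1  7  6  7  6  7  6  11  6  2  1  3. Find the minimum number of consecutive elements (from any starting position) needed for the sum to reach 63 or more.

12

add 1: running sum 1 < 63
add 7: running sum 8 < 63
add 6: running sum 14 < 63
add 7: running sum 21 < 63
add 6: running sum 27 < 63
add 7: running sum 34 < 63
add 6: running sum 40 < 63
add 11: running sum 51 < 63
add 6: running sum 57 < 63
add 2: running sum 59 < 63
add 1: running sum 60 < 63
add 3: shortest ending here [1, 7, 6, 7, 6, 7, 6, 11, 6, 2, 1, 3] sum 63, len 12
Shortest qualifying length: 12.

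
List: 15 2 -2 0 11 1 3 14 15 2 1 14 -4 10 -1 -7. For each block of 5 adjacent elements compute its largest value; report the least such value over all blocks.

11

(15, 2, -2, 0, 11) → max 15
(2, -2, 0, 11, 1) → max 11
(-2, 0, 11, 1, 3) → max 11
(0, 11, 1, 3, 14) → max 14
(11, 1, 3, 14, 15) → max 15
(1, 3, 14, 15, 2) → max 15
(3, 14, 15, 2, 1) → max 15
(14, 15, 2, 1, 14) → max 15
(15, 2, 1, 14, -4) → max 15
(2, 1, 14, -4, 10) → max 14
(1, 14, -4, 10, -1) → max 14
(14, -4, 10, -1, -7) → max 14
Least of these is 11.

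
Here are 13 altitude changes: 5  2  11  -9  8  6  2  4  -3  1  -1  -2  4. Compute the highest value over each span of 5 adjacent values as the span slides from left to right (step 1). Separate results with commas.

11, 11, 11, 8, 8, 6, 4, 4, 4

(5, 2, 11, -9, 8) → max 11
(2, 11, -9, 8, 6) → max 11
(11, -9, 8, 6, 2) → max 11
(-9, 8, 6, 2, 4) → max 8
(8, 6, 2, 4, -3) → max 8
(6, 2, 4, -3, 1) → max 6
(2, 4, -3, 1, -1) → max 4
(4, -3, 1, -1, -2) → max 4
(-3, 1, -1, -2, 4) → max 4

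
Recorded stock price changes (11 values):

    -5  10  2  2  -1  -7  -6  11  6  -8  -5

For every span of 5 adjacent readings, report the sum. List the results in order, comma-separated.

(-5, 10, 2, 2, -1) → sum 8
(10, 2, 2, -1, -7) → sum 6
(2, 2, -1, -7, -6) → sum -10
(2, -1, -7, -6, 11) → sum -1
(-1, -7, -6, 11, 6) → sum 3
(-7, -6, 11, 6, -8) → sum -4
(-6, 11, 6, -8, -5) → sum -2

8, 6, -10, -1, 3, -4, -2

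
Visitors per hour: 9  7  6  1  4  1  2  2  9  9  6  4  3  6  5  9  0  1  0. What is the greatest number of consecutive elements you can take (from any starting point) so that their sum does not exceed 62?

add 9: [9] sum 9, len 1
add 7: [9, 7] sum 16, len 2
add 6: [9, 7, 6] sum 22, len 3
add 1: [9, 7, 6, 1] sum 23, len 4
add 4: [9, 7, 6, 1, 4] sum 27, len 5
add 1: [9, 7, 6, 1, 4, 1] sum 28, len 6
add 2: [9, 7, 6, 1, 4, 1, 2] sum 30, len 7
add 2: [9, 7, 6, 1, 4, 1, 2, 2] sum 32, len 8
add 9: [9, 7, 6, 1, 4, 1, 2, 2, 9] sum 41, len 9
add 9: [9, 7, 6, 1, 4, 1, 2, 2, 9, 9] sum 50, len 10
add 6: [9, 7, 6, 1, 4, 1, 2, 2, 9, 9, 6] sum 56, len 11
add 4: [9, 7, 6, 1, 4, 1, 2, 2, 9, 9, 6, 4] sum 60, len 12
add 3: [7, 6, 1, 4, 1, 2, 2, 9, 9, 6, 4, 3] sum 54, len 12
add 6: [7, 6, 1, 4, 1, 2, 2, 9, 9, 6, 4, 3, 6] sum 60, len 13
add 5: [6, 1, 4, 1, 2, 2, 9, 9, 6, 4, 3, 6, 5] sum 58, len 13
add 9: [1, 4, 1, 2, 2, 9, 9, 6, 4, 3, 6, 5, 9] sum 61, len 13
add 0: [1, 4, 1, 2, 2, 9, 9, 6, 4, 3, 6, 5, 9, 0] sum 61, len 14
add 1: [1, 4, 1, 2, 2, 9, 9, 6, 4, 3, 6, 5, 9, 0, 1] sum 62, len 15
add 0: [1, 4, 1, 2, 2, 9, 9, 6, 4, 3, 6, 5, 9, 0, 1, 0] sum 62, len 16
Longest length seen: 16.

16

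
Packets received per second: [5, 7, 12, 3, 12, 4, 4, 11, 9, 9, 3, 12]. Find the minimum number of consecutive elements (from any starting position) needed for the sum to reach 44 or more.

add 5: running sum 5 < 44
add 7: running sum 12 < 44
add 12: running sum 24 < 44
add 3: running sum 27 < 44
add 12: running sum 39 < 44
add 4: running sum 43 < 44
end 6: [5, 7, 12, 3, 12, 4, 4] sum 47, len 7
end 7: [12, 3, 12, 4, 4, 11] sum 46, len 6
end 8: [12, 3, 12, 4, 4, 11, 9] sum 55, len 7
end 9: [12, 4, 4, 11, 9, 9] sum 49, len 6
end 10: [12, 4, 4, 11, 9, 9, 3] sum 52, len 7
end 11: [11, 9, 9, 3, 12] sum 44, len 5
Shortest qualifying length: 5.

5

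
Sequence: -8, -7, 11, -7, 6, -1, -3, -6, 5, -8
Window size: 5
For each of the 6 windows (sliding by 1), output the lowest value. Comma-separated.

-8, -7, -7, -7, -6, -8

(-8, -7, 11, -7, 6) → min -8
(-7, 11, -7, 6, -1) → min -7
(11, -7, 6, -1, -3) → min -7
(-7, 6, -1, -3, -6) → min -7
(6, -1, -3, -6, 5) → min -6
(-1, -3, -6, 5, -8) → min -8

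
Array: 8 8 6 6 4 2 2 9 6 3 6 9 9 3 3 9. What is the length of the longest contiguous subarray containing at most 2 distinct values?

Extend right; when distinct count exceeds 2, shrink from the left:
[8] 1 distinct, len 1
[8, 8] 1 distinct, len 2
[8, 8, 6] 2 distinct, len 3
[8, 8, 6, 6] 2 distinct, len 4
[6, 6, 4] 2 distinct, len 3
[4, 2] 2 distinct, len 2
[4, 2, 2] 2 distinct, len 3
[2, 2, 9] 2 distinct, len 3
[9, 6] 2 distinct, len 2
[6, 3] 2 distinct, len 2
[6, 3, 6] 2 distinct, len 3
[6, 9] 2 distinct, len 2
[6, 9, 9] 2 distinct, len 3
[9, 9, 3] 2 distinct, len 3
[9, 9, 3, 3] 2 distinct, len 4
[9, 9, 3, 3, 9] 2 distinct, len 5
Longest length with ≤2 distinct: 5.

5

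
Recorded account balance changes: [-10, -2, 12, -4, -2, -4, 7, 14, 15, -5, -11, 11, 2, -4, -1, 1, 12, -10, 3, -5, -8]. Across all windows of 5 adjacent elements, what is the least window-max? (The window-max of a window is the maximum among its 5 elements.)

Window maxs for each of the 17 positions:
-10 -2 12 -4 -2 → max 12
-2 12 -4 -2 -4 → max 12
12 -4 -2 -4 7 → max 12
-4 -2 -4 7 14 → max 14
-2 -4 7 14 15 → max 15
-4 7 14 15 -5 → max 15
7 14 15 -5 -11 → max 15
14 15 -5 -11 11 → max 15
15 -5 -11 11 2 → max 15
-5 -11 11 2 -4 → max 11
-11 11 2 -4 -1 → max 11
11 2 -4 -1 1 → max 11
2 -4 -1 1 12 → max 12
-4 -1 1 12 -10 → max 12
-1 1 12 -10 3 → max 12
1 12 -10 3 -5 → max 12
12 -10 3 -5 -8 → max 12
Least of these is 11.

11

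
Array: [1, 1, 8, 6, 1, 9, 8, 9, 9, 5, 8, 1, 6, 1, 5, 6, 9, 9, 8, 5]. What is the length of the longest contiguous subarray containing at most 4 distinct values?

9

[1] 1 distinct, len 1
[1, 1] 1 distinct, len 2
[1, 1, 8] 2 distinct, len 3
[1, 1, 8, 6] 3 distinct, len 4
[1, 1, 8, 6, 1] 3 distinct, len 5
[1, 1, 8, 6, 1, 9] 4 distinct, len 6
[1, 1, 8, 6, 1, 9, 8] 4 distinct, len 7
[1, 1, 8, 6, 1, 9, 8, 9] 4 distinct, len 8
[1, 1, 8, 6, 1, 9, 8, 9, 9] 4 distinct, len 9
[1, 9, 8, 9, 9, 5] 4 distinct, len 6
[1, 9, 8, 9, 9, 5, 8] 4 distinct, len 7
[1, 9, 8, 9, 9, 5, 8, 1] 4 distinct, len 8
[5, 8, 1, 6] 4 distinct, len 4
[5, 8, 1, 6, 1] 4 distinct, len 5
[5, 8, 1, 6, 1, 5] 4 distinct, len 6
[5, 8, 1, 6, 1, 5, 6] 4 distinct, len 7
[1, 6, 1, 5, 6, 9] 4 distinct, len 6
[1, 6, 1, 5, 6, 9, 9] 4 distinct, len 7
[5, 6, 9, 9, 8] 4 distinct, len 5
[5, 6, 9, 9, 8, 5] 4 distinct, len 6
Longest length with ≤4 distinct: 9.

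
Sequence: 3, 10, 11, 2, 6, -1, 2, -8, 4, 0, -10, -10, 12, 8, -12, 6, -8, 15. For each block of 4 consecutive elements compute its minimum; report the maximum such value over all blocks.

2

Window mins for each of the 15 positions:
[3, 10, 11, 2] → min 2
[10, 11, 2, 6] → min 2
[11, 2, 6, -1] → min -1
[2, 6, -1, 2] → min -1
[6, -1, 2, -8] → min -8
[-1, 2, -8, 4] → min -8
[2, -8, 4, 0] → min -8
[-8, 4, 0, -10] → min -10
[4, 0, -10, -10] → min -10
[0, -10, -10, 12] → min -10
[-10, -10, 12, 8] → min -10
[-10, 12, 8, -12] → min -12
[12, 8, -12, 6] → min -12
[8, -12, 6, -8] → min -12
[-12, 6, -8, 15] → min -12
Maximum of these is 2.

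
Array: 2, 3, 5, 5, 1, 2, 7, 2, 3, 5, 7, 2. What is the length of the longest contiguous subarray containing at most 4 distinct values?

7

[2] 1 distinct, len 1
[2, 3] 2 distinct, len 2
[2, 3, 5] 3 distinct, len 3
[2, 3, 5, 5] 3 distinct, len 4
[2, 3, 5, 5, 1] 4 distinct, len 5
[2, 3, 5, 5, 1, 2] 4 distinct, len 6
[5, 5, 1, 2, 7] 4 distinct, len 5
[5, 5, 1, 2, 7, 2] 4 distinct, len 6
[1, 2, 7, 2, 3] 4 distinct, len 5
[2, 7, 2, 3, 5] 4 distinct, len 5
[2, 7, 2, 3, 5, 7] 4 distinct, len 6
[2, 7, 2, 3, 5, 7, 2] 4 distinct, len 7
Longest length with ≤4 distinct: 7.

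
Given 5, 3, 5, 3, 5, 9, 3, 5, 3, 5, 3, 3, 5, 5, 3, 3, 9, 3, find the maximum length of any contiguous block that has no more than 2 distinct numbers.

10

[5] 1 distinct, len 1
[5, 3] 2 distinct, len 2
[5, 3, 5] 2 distinct, len 3
[5, 3, 5, 3] 2 distinct, len 4
[5, 3, 5, 3, 5] 2 distinct, len 5
[5, 9] 2 distinct, len 2
[9, 3] 2 distinct, len 2
[3, 5] 2 distinct, len 2
[3, 5, 3] 2 distinct, len 3
[3, 5, 3, 5] 2 distinct, len 4
[3, 5, 3, 5, 3] 2 distinct, len 5
[3, 5, 3, 5, 3, 3] 2 distinct, len 6
[3, 5, 3, 5, 3, 3, 5] 2 distinct, len 7
[3, 5, 3, 5, 3, 3, 5, 5] 2 distinct, len 8
[3, 5, 3, 5, 3, 3, 5, 5, 3] 2 distinct, len 9
[3, 5, 3, 5, 3, 3, 5, 5, 3, 3] 2 distinct, len 10
[3, 3, 9] 2 distinct, len 3
[3, 3, 9, 3] 2 distinct, len 4
Longest length with ≤2 distinct: 10.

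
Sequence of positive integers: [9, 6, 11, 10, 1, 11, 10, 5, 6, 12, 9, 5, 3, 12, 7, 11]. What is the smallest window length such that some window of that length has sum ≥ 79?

10

add 9: running sum 9 < 79
add 6: running sum 15 < 79
add 11: running sum 26 < 79
add 10: running sum 36 < 79
add 1: running sum 37 < 79
add 11: running sum 48 < 79
add 10: running sum 58 < 79
add 5: running sum 63 < 79
add 6: running sum 69 < 79
add 12: shortest ending here [9, 6, 11, 10, 1, 11, 10, 5, 6, 12] sum 81, len 10
add 9: shortest ending here [6, 11, 10, 1, 11, 10, 5, 6, 12, 9] sum 81, len 10
add 5: shortest ending here [11, 10, 1, 11, 10, 5, 6, 12, 9, 5] sum 80, len 10
add 3: shortest ending here [11, 10, 1, 11, 10, 5, 6, 12, 9, 5, 3] sum 83, len 11
add 12: shortest ending here [10, 1, 11, 10, 5, 6, 12, 9, 5, 3, 12] sum 84, len 11
add 7: shortest ending here [11, 10, 5, 6, 12, 9, 5, 3, 12, 7] sum 80, len 10
add 11: shortest ending here [10, 5, 6, 12, 9, 5, 3, 12, 7, 11] sum 80, len 10
Shortest qualifying length: 10.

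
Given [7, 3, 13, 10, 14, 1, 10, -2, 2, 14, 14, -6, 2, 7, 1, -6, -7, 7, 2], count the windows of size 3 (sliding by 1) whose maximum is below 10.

6

[7, 3, 13] → max 13
[3, 13, 10] → max 13
[13, 10, 14] → max 14
[10, 14, 1] → max 14
[14, 1, 10] → max 14
[1, 10, -2] → max 10
[10, -2, 2] → max 10
[-2, 2, 14] → max 14
[2, 14, 14] → max 14
[14, 14, -6] → max 14
[14, -6, 2] → max 14
[-6, 2, 7] → max 7  < 10 ✓
[2, 7, 1] → max 7  < 10 ✓
[7, 1, -6] → max 7  < 10 ✓
[1, -6, -7] → max 1  < 10 ✓
[-6, -7, 7] → max 7  < 10 ✓
[-7, 7, 2] → max 7  < 10 ✓
6 windows satisfy the condition.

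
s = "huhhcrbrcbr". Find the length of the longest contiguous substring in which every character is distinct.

[h] len 1
[h, u] len 2
[u, h] len 2
[h] len 1
[h, c] len 2
[h, c, r] len 3
[h, c, r, b] len 4
[b, r] len 2
[b, r, c] len 3
[r, c, b] len 3
[c, b, r] len 3
Longest all-distinct length: 4.

4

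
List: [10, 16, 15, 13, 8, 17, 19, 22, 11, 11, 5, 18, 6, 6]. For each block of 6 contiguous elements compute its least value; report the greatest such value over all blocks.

10 16 15 13 8 17 → min 8
16 15 13 8 17 19 → min 8
15 13 8 17 19 22 → min 8
13 8 17 19 22 11 → min 8
8 17 19 22 11 11 → min 8
17 19 22 11 11 5 → min 5
19 22 11 11 5 18 → min 5
22 11 11 5 18 6 → min 5
11 11 5 18 6 6 → min 5
Greatest of these is 8.

8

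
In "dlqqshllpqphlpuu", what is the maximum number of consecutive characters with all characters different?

add d: [d] len 1
add l: [d, l] len 2
add q: [d, l, q] len 3
add q (repeat q, move left end past it): [q] len 1
add s: [q, s] len 2
add h: [q, s, h] len 3
add l: [q, s, h, l] len 4
add l (repeat l, move left end past it): [l] len 1
add p: [l, p] len 2
add q: [l, p, q] len 3
add p (repeat p, move left end past it): [q, p] len 2
add h: [q, p, h] len 3
add l: [q, p, h, l] len 4
add p (repeat p, move left end past it): [h, l, p] len 3
add u: [h, l, p, u] len 4
add u (repeat u, move left end past it): [u] len 1
Longest all-distinct length: 4.

4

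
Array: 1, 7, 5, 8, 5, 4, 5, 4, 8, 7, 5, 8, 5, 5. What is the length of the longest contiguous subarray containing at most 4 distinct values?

add 1: window [1] (1 distinct), len 1
add 7: window [1, 7] (2 distinct), len 2
add 5: window [1, 7, 5] (3 distinct), len 3
add 8: window [1, 7, 5, 8] (4 distinct), len 4
add 5: window [1, 7, 5, 8, 5] (4 distinct), len 5
add 4: window [7, 5, 8, 5, 4] (4 distinct), len 5
add 5: window [7, 5, 8, 5, 4, 5] (4 distinct), len 6
add 4: window [7, 5, 8, 5, 4, 5, 4] (4 distinct), len 7
add 8: window [7, 5, 8, 5, 4, 5, 4, 8] (4 distinct), len 8
add 7: window [7, 5, 8, 5, 4, 5, 4, 8, 7] (4 distinct), len 9
add 5: window [7, 5, 8, 5, 4, 5, 4, 8, 7, 5] (4 distinct), len 10
add 8: window [7, 5, 8, 5, 4, 5, 4, 8, 7, 5, 8] (4 distinct), len 11
add 5: window [7, 5, 8, 5, 4, 5, 4, 8, 7, 5, 8, 5] (4 distinct), len 12
add 5: window [7, 5, 8, 5, 4, 5, 4, 8, 7, 5, 8, 5, 5] (4 distinct), len 13
Longest length with ≤4 distinct: 13.

13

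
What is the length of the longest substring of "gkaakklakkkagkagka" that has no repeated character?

3

add g: [g] len 1
add k: [g, k] len 2
add a: [g, k, a] len 3
add a (repeat a, move left end past it): [a] len 1
add k: [a, k] len 2
add k (repeat k, move left end past it): [k] len 1
add l: [k, l] len 2
add a: [k, l, a] len 3
add k (repeat k, move left end past it): [l, a, k] len 3
add k (repeat k, move left end past it): [k] len 1
add k (repeat k, move left end past it): [k] len 1
add a: [k, a] len 2
add g: [k, a, g] len 3
add k (repeat k, move left end past it): [a, g, k] len 3
add a (repeat a, move left end past it): [g, k, a] len 3
add g (repeat g, move left end past it): [k, a, g] len 3
add k (repeat k, move left end past it): [a, g, k] len 3
add a (repeat a, move left end past it): [g, k, a] len 3
Longest all-distinct length: 3.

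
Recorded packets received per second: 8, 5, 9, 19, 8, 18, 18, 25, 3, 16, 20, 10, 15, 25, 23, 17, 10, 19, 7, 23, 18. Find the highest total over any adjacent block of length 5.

[8, 5, 9, 19, 8] → sum 49
[5, 9, 19, 8, 18] → sum 59
[9, 19, 8, 18, 18] → sum 72
[19, 8, 18, 18, 25] → sum 88
[8, 18, 18, 25, 3] → sum 72
[18, 18, 25, 3, 16] → sum 80
[18, 25, 3, 16, 20] → sum 82
[25, 3, 16, 20, 10] → sum 74
[3, 16, 20, 10, 15] → sum 64
[16, 20, 10, 15, 25] → sum 86
[20, 10, 15, 25, 23] → sum 93
[10, 15, 25, 23, 17] → sum 90
[15, 25, 23, 17, 10] → sum 90
[25, 23, 17, 10, 19] → sum 94
[23, 17, 10, 19, 7] → sum 76
[17, 10, 19, 7, 23] → sum 76
[10, 19, 7, 23, 18] → sum 77
Highest of these is 94.

94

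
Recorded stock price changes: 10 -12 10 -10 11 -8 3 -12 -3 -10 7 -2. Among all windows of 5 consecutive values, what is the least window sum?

-30

Window sums for each of the 8 positions:
10 -12 10 -10 11 → sum 9
-12 10 -10 11 -8 → sum -9
10 -10 11 -8 3 → sum 6
-10 11 -8 3 -12 → sum -16
11 -8 3 -12 -3 → sum -9
-8 3 -12 -3 -10 → sum -30
3 -12 -3 -10 7 → sum -15
-12 -3 -10 7 -2 → sum -20
Least of these is -30.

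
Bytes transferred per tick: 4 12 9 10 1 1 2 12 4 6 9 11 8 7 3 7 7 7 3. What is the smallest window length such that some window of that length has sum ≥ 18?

2

add 4: running sum 4 < 18
add 12: running sum 16 < 18
end 2: [12, 9] sum 21, len 2
end 3: [9, 10] sum 19, len 2
end 4: [9, 10, 1] sum 20, len 3
end 5: [9, 10, 1, 1] sum 21, len 4
end 6: [9, 10, 1, 1, 2] sum 23, len 5
end 7: [10, 1, 1, 2, 12] sum 26, len 5
end 8: [2, 12, 4] sum 18, len 3
end 9: [12, 4, 6] sum 22, len 3
end 10: [4, 6, 9] sum 19, len 3
end 11: [9, 11] sum 20, len 2
end 12: [11, 8] sum 19, len 2
end 13: [11, 8, 7] sum 26, len 3
end 14: [8, 7, 3] sum 18, len 3
end 15: [8, 7, 3, 7] sum 25, len 4
end 16: [7, 3, 7, 7] sum 24, len 4
end 17: [7, 7, 7] sum 21, len 3
end 18: [7, 7, 7, 3] sum 24, len 4
Shortest qualifying length: 2.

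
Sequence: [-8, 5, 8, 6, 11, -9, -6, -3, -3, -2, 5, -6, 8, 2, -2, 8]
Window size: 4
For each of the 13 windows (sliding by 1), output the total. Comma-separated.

Sliding a size-4 window across the 16 values:
(-8, 5, 8, 6) → sum 11
(5, 8, 6, 11) → sum 30
(8, 6, 11, -9) → sum 16
(6, 11, -9, -6) → sum 2
(11, -9, -6, -3) → sum -7
(-9, -6, -3, -3) → sum -21
(-6, -3, -3, -2) → sum -14
(-3, -3, -2, 5) → sum -3
(-3, -2, 5, -6) → sum -6
(-2, 5, -6, 8) → sum 5
(5, -6, 8, 2) → sum 9
(-6, 8, 2, -2) → sum 2
(8, 2, -2, 8) → sum 16

11, 30, 16, 2, -7, -21, -14, -3, -6, 5, 9, 2, 16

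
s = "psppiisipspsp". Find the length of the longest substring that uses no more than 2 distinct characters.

5

Extend right; when distinct count exceeds 2, shrink from the left:
[p] 1 distinct, len 1
[p, s] 2 distinct, len 2
[p, s, p] 2 distinct, len 3
[p, s, p, p] 2 distinct, len 4
[p, p, i] 2 distinct, len 3
[p, p, i, i] 2 distinct, len 4
[i, i, s] 2 distinct, len 3
[i, i, s, i] 2 distinct, len 4
[i, p] 2 distinct, len 2
[p, s] 2 distinct, len 2
[p, s, p] 2 distinct, len 3
[p, s, p, s] 2 distinct, len 4
[p, s, p, s, p] 2 distinct, len 5
Longest length with ≤2 distinct: 5.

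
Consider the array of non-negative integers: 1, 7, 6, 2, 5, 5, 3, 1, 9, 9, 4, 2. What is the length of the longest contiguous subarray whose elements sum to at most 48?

add 1: [1] sum 1, len 1
add 7: [1, 7] sum 8, len 2
add 6: [1, 7, 6] sum 14, len 3
add 2: [1, 7, 6, 2] sum 16, len 4
add 5: [1, 7, 6, 2, 5] sum 21, len 5
add 5: [1, 7, 6, 2, 5, 5] sum 26, len 6
add 3: [1, 7, 6, 2, 5, 5, 3] sum 29, len 7
add 1: [1, 7, 6, 2, 5, 5, 3, 1] sum 30, len 8
add 9: [1, 7, 6, 2, 5, 5, 3, 1, 9] sum 39, len 9
add 9: [1, 7, 6, 2, 5, 5, 3, 1, 9, 9] sum 48, len 10
add 4: [6, 2, 5, 5, 3, 1, 9, 9, 4] sum 44, len 9
add 2: [6, 2, 5, 5, 3, 1, 9, 9, 4, 2] sum 46, len 10
Longest length seen: 10.

10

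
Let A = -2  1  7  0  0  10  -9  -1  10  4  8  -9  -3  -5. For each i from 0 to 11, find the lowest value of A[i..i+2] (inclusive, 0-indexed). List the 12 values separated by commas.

-2, 0, 0, 0, -9, -9, -9, -1, 4, -9, -9, -9

(-2, 1, 7) → min -2
(1, 7, 0) → min 0
(7, 0, 0) → min 0
(0, 0, 10) → min 0
(0, 10, -9) → min -9
(10, -9, -1) → min -9
(-9, -1, 10) → min -9
(-1, 10, 4) → min -1
(10, 4, 8) → min 4
(4, 8, -9) → min -9
(8, -9, -3) → min -9
(-9, -3, -5) → min -9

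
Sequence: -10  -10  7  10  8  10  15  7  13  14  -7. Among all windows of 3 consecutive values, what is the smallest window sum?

Each size-3 window and its sum:
(-10, -10, 7) → sum -13
(-10, 7, 10) → sum 7
(7, 10, 8) → sum 25
(10, 8, 10) → sum 28
(8, 10, 15) → sum 33
(10, 15, 7) → sum 32
(15, 7, 13) → sum 35
(7, 13, 14) → sum 34
(13, 14, -7) → sum 20
Smallest of these is -13.

-13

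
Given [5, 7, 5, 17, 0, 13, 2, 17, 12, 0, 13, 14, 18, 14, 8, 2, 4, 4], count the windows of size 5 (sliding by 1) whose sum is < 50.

9

(5, 7, 5, 17, 0) → sum 34  < 50 ✓
(7, 5, 17, 0, 13) → sum 42  < 50 ✓
(5, 17, 0, 13, 2) → sum 37  < 50 ✓
(17, 0, 13, 2, 17) → sum 49  < 50 ✓
(0, 13, 2, 17, 12) → sum 44  < 50 ✓
(13, 2, 17, 12, 0) → sum 44  < 50 ✓
(2, 17, 12, 0, 13) → sum 44  < 50 ✓
(17, 12, 0, 13, 14) → sum 56
(12, 0, 13, 14, 18) → sum 57
(0, 13, 14, 18, 14) → sum 59
(13, 14, 18, 14, 8) → sum 67
(14, 18, 14, 8, 2) → sum 56
(18, 14, 8, 2, 4) → sum 46  < 50 ✓
(14, 8, 2, 4, 4) → sum 32  < 50 ✓
9 windows satisfy the condition.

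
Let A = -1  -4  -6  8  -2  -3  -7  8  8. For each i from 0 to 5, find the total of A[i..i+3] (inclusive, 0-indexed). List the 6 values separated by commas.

Sliding a size-4 window across the 9 values:
(-1, -4, -6, 8) → sum -3
(-4, -6, 8, -2) → sum -4
(-6, 8, -2, -3) → sum -3
(8, -2, -3, -7) → sum -4
(-2, -3, -7, 8) → sum -4
(-3, -7, 8, 8) → sum 6

-3, -4, -3, -4, -4, 6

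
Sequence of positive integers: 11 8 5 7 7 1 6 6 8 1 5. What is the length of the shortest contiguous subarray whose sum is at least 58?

9

Extend right; whenever the sum reaches 58, record the length and shrink from the left:
add 11: running sum 11 < 58
add 8: running sum 19 < 58
add 5: running sum 24 < 58
add 7: running sum 31 < 58
add 7: running sum 38 < 58
add 1: running sum 39 < 58
add 6: running sum 45 < 58
add 6: running sum 51 < 58
end 8: [11, 8, 5, 7, 7, 1, 6, 6, 8] sum 59, len 9
end 9: [11, 8, 5, 7, 7, 1, 6, 6, 8, 1] sum 60, len 10
end 10: [11, 8, 5, 7, 7, 1, 6, 6, 8, 1, 5] sum 65, len 11
Shortest qualifying length: 9.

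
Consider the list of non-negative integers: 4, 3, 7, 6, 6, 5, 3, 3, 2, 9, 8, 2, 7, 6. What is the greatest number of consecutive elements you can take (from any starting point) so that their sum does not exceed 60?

Extend to the right; shrink from the left whenever the sum exceeds 60:
→ 4: sum 4, len 1
→ 3: sum 7, len 2
→ 7: sum 14, len 3
→ 6: sum 20, len 4
→ 6: sum 26, len 5
→ 5: sum 31, len 6
→ 3: sum 34, len 7
→ 3: sum 37, len 8
→ 2: sum 39, len 9
→ 9: sum 48, len 10
→ 8: sum 56, len 11
→ 2: sum 58, len 12
→ 7 (dropped 4, 3): sum 58, len 11
→ 6 (dropped 7): sum 57, len 11
Longest length seen: 12.

12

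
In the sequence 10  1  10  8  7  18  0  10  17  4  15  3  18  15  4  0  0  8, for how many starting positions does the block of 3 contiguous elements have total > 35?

4

10 1 10 → sum 21
1 10 8 → sum 19
10 8 7 → sum 25
8 7 18 → sum 33
7 18 0 → sum 25
18 0 10 → sum 28
0 10 17 → sum 27
10 17 4 → sum 31
17 4 15 → sum 36  > 35 ✓
4 15 3 → sum 22
15 3 18 → sum 36  > 35 ✓
3 18 15 → sum 36  > 35 ✓
18 15 4 → sum 37  > 35 ✓
15 4 0 → sum 19
4 0 0 → sum 4
0 0 8 → sum 8
4 windows satisfy the condition.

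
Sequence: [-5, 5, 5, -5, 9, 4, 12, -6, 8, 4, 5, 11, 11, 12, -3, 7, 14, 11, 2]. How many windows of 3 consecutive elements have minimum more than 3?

6

[-5, 5, 5] → min -5
[5, 5, -5] → min -5
[5, -5, 9] → min -5
[-5, 9, 4] → min -5
[9, 4, 12] → min 4  > 3 ✓
[4, 12, -6] → min -6
[12, -6, 8] → min -6
[-6, 8, 4] → min -6
[8, 4, 5] → min 4  > 3 ✓
[4, 5, 11] → min 4  > 3 ✓
[5, 11, 11] → min 5  > 3 ✓
[11, 11, 12] → min 11  > 3 ✓
[11, 12, -3] → min -3
[12, -3, 7] → min -3
[-3, 7, 14] → min -3
[7, 14, 11] → min 7  > 3 ✓
[14, 11, 2] → min 2
6 windows satisfy the condition.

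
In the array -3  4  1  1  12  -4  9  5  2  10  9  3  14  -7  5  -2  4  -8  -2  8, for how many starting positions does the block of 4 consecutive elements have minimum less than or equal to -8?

[-3, 4, 1, 1] → min -3
[4, 1, 1, 12] → min 1
[1, 1, 12, -4] → min -4
[1, 12, -4, 9] → min -4
[12, -4, 9, 5] → min -4
[-4, 9, 5, 2] → min -4
[9, 5, 2, 10] → min 2
[5, 2, 10, 9] → min 2
[2, 10, 9, 3] → min 2
[10, 9, 3, 14] → min 3
[9, 3, 14, -7] → min -7
[3, 14, -7, 5] → min -7
[14, -7, 5, -2] → min -7
[-7, 5, -2, 4] → min -7
[5, -2, 4, -8] → min -8  ≤ -8 ✓
[-2, 4, -8, -2] → min -8  ≤ -8 ✓
[4, -8, -2, 8] → min -8  ≤ -8 ✓
3 windows satisfy the condition.

3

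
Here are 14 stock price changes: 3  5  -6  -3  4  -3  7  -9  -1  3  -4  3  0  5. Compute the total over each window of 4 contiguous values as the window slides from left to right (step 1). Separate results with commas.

(3, 5, -6, -3) → sum -1
(5, -6, -3, 4) → sum 0
(-6, -3, 4, -3) → sum -8
(-3, 4, -3, 7) → sum 5
(4, -3, 7, -9) → sum -1
(-3, 7, -9, -1) → sum -6
(7, -9, -1, 3) → sum 0
(-9, -1, 3, -4) → sum -11
(-1, 3, -4, 3) → sum 1
(3, -4, 3, 0) → sum 2
(-4, 3, 0, 5) → sum 4

-1, 0, -8, 5, -1, -6, 0, -11, 1, 2, 4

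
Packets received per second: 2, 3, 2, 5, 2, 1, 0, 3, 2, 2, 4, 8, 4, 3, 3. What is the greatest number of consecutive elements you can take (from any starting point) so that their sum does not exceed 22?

10

Extend to the right; shrink from the left whenever the sum exceeds 22:
[2] sum 2 len 1
[2, 3] sum 5 len 2
[2, 3, 2] sum 7 len 3
[2, 3, 2, 5] sum 12 len 4
[2, 3, 2, 5, 2] sum 14 len 5
[2, 3, 2, 5, 2, 1] sum 15 len 6
[2, 3, 2, 5, 2, 1, 0] sum 15 len 7
[2, 3, 2, 5, 2, 1, 0, 3] sum 18 len 8
[2, 3, 2, 5, 2, 1, 0, 3, 2] sum 20 len 9
[2, 3, 2, 5, 2, 1, 0, 3, 2, 2] sum 22 len 10
[2, 5, 2, 1, 0, 3, 2, 2, 4] sum 21 len 9
[2, 1, 0, 3, 2, 2, 4, 8] sum 22 len 8
[2, 2, 4, 8, 4] sum 20 len 5
[2, 4, 8, 4, 3] sum 21 len 5
[4, 8, 4, 3, 3] sum 22 len 5
Longest length seen: 10.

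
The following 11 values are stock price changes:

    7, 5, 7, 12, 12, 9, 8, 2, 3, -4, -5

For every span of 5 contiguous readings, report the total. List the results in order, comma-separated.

43, 45, 48, 43, 34, 18, 4

7 5 7 12 12 → sum 43
5 7 12 12 9 → sum 45
7 12 12 9 8 → sum 48
12 12 9 8 2 → sum 43
12 9 8 2 3 → sum 34
9 8 2 3 -4 → sum 18
8 2 3 -4 -5 → sum 4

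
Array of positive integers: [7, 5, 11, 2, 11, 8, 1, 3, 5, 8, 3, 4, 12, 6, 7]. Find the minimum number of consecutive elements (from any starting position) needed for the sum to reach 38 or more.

6

add 7: running sum 7 < 38
add 5: running sum 12 < 38
add 11: running sum 23 < 38
add 2: running sum 25 < 38
add 11: running sum 36 < 38
add 8: shortest ending here [7, 5, 11, 2, 11, 8] sum 44, len 6
add 1: shortest ending here [5, 11, 2, 11, 8, 1] sum 38, len 6
add 3: shortest ending here [5, 11, 2, 11, 8, 1, 3] sum 41, len 7
add 5: shortest ending here [11, 2, 11, 8, 1, 3, 5] sum 41, len 7
add 8: shortest ending here [2, 11, 8, 1, 3, 5, 8] sum 38, len 7
add 3: shortest ending here [11, 8, 1, 3, 5, 8, 3] sum 39, len 7
add 4: shortest ending here [11, 8, 1, 3, 5, 8, 3, 4] sum 43, len 8
add 12: shortest ending here [8, 1, 3, 5, 8, 3, 4, 12] sum 44, len 8
add 6: shortest ending here [5, 8, 3, 4, 12, 6] sum 38, len 6
add 7: shortest ending here [8, 3, 4, 12, 6, 7] sum 40, len 6
Shortest qualifying length: 6.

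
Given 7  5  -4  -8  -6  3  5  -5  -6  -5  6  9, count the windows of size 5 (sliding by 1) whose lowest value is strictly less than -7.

4

(7, 5, -4, -8, -6) → min -8  < -7 ✓
(5, -4, -8, -6, 3) → min -8  < -7 ✓
(-4, -8, -6, 3, 5) → min -8  < -7 ✓
(-8, -6, 3, 5, -5) → min -8  < -7 ✓
(-6, 3, 5, -5, -6) → min -6
(3, 5, -5, -6, -5) → min -6
(5, -5, -6, -5, 6) → min -6
(-5, -6, -5, 6, 9) → min -6
4 windows satisfy the condition.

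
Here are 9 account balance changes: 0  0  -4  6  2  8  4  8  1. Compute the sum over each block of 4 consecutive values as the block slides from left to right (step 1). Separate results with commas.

(0, 0, -4, 6) → sum 2
(0, -4, 6, 2) → sum 4
(-4, 6, 2, 8) → sum 12
(6, 2, 8, 4) → sum 20
(2, 8, 4, 8) → sum 22
(8, 4, 8, 1) → sum 21

2, 4, 12, 20, 22, 21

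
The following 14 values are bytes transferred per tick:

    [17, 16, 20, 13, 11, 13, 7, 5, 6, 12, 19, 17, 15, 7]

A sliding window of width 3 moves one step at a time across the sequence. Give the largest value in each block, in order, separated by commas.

20, 20, 20, 13, 13, 13, 7, 12, 19, 19, 19, 17

(17, 16, 20) → max 20
(16, 20, 13) → max 20
(20, 13, 11) → max 20
(13, 11, 13) → max 13
(11, 13, 7) → max 13
(13, 7, 5) → max 13
(7, 5, 6) → max 7
(5, 6, 12) → max 12
(6, 12, 19) → max 19
(12, 19, 17) → max 19
(19, 17, 15) → max 19
(17, 15, 7) → max 17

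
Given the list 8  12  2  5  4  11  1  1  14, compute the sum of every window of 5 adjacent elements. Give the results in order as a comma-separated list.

31, 34, 23, 22, 31

(8, 12, 2, 5, 4) → sum 31
(12, 2, 5, 4, 11) → sum 34
(2, 5, 4, 11, 1) → sum 23
(5, 4, 11, 1, 1) → sum 22
(4, 11, 1, 1, 14) → sum 31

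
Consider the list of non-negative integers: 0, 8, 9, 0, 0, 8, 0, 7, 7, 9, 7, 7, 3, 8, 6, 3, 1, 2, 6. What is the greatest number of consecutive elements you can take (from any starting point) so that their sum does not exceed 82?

16

Extend to the right; shrink from the left whenever the sum exceeds 82:
[0] sum 0 len 1
[0, 8] sum 8 len 2
[0, 8, 9] sum 17 len 3
[0, 8, 9, 0] sum 17 len 4
[0, 8, 9, 0, 0] sum 17 len 5
[0, 8, 9, 0, 0, 8] sum 25 len 6
[0, 8, 9, 0, 0, 8, 0] sum 25 len 7
[0, 8, 9, 0, 0, 8, 0, 7] sum 32 len 8
[0, 8, 9, 0, 0, 8, 0, 7, 7] sum 39 len 9
[0, 8, 9, 0, 0, 8, 0, 7, 7, 9] sum 48 len 10
[0, 8, 9, 0, 0, 8, 0, 7, 7, 9, 7] sum 55 len 11
[0, 8, 9, 0, 0, 8, 0, 7, 7, 9, 7, 7] sum 62 len 12
[0, 8, 9, 0, 0, 8, 0, 7, 7, 9, 7, 7, 3] sum 65 len 13
[0, 8, 9, 0, 0, 8, 0, 7, 7, 9, 7, 7, 3, 8] sum 73 len 14
[0, 8, 9, 0, 0, 8, 0, 7, 7, 9, 7, 7, 3, 8, 6] sum 79 len 15
[0, 8, 9, 0, 0, 8, 0, 7, 7, 9, 7, 7, 3, 8, 6, 3] sum 82 len 16
[9, 0, 0, 8, 0, 7, 7, 9, 7, 7, 3, 8, 6, 3, 1] sum 75 len 15
[9, 0, 0, 8, 0, 7, 7, 9, 7, 7, 3, 8, 6, 3, 1, 2] sum 77 len 16
[0, 0, 8, 0, 7, 7, 9, 7, 7, 3, 8, 6, 3, 1, 2, 6] sum 74 len 16
Longest length seen: 16.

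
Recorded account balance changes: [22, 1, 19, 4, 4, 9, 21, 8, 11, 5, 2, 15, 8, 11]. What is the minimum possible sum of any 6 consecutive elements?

(22, 1, 19, 4, 4, 9) → sum 59
(1, 19, 4, 4, 9, 21) → sum 58
(19, 4, 4, 9, 21, 8) → sum 65
(4, 4, 9, 21, 8, 11) → sum 57
(4, 9, 21, 8, 11, 5) → sum 58
(9, 21, 8, 11, 5, 2) → sum 56
(21, 8, 11, 5, 2, 15) → sum 62
(8, 11, 5, 2, 15, 8) → sum 49
(11, 5, 2, 15, 8, 11) → sum 52
Minimum of these is 49.

49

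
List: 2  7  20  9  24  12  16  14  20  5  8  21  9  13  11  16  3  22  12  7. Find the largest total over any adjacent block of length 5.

86

Each size-5 window and its sum:
(2, 7, 20, 9, 24) → sum 62
(7, 20, 9, 24, 12) → sum 72
(20, 9, 24, 12, 16) → sum 81
(9, 24, 12, 16, 14) → sum 75
(24, 12, 16, 14, 20) → sum 86
(12, 16, 14, 20, 5) → sum 67
(16, 14, 20, 5, 8) → sum 63
(14, 20, 5, 8, 21) → sum 68
(20, 5, 8, 21, 9) → sum 63
(5, 8, 21, 9, 13) → sum 56
(8, 21, 9, 13, 11) → sum 62
(21, 9, 13, 11, 16) → sum 70
(9, 13, 11, 16, 3) → sum 52
(13, 11, 16, 3, 22) → sum 65
(11, 16, 3, 22, 12) → sum 64
(16, 3, 22, 12, 7) → sum 60
Largest of these is 86.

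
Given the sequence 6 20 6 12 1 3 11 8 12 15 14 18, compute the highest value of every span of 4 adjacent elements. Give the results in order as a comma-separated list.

20, 20, 12, 12, 11, 12, 15, 15, 18

Sliding a size-4 window across the 12 values:
[6, 20, 6, 12] → max 20
[20, 6, 12, 1] → max 20
[6, 12, 1, 3] → max 12
[12, 1, 3, 11] → max 12
[1, 3, 11, 8] → max 11
[3, 11, 8, 12] → max 12
[11, 8, 12, 15] → max 15
[8, 12, 15, 14] → max 15
[12, 15, 14, 18] → max 18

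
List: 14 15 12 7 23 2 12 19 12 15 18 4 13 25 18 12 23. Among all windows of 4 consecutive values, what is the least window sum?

44

Window sums for each of the 14 positions:
[14, 15, 12, 7] → sum 48
[15, 12, 7, 23] → sum 57
[12, 7, 23, 2] → sum 44
[7, 23, 2, 12] → sum 44
[23, 2, 12, 19] → sum 56
[2, 12, 19, 12] → sum 45
[12, 19, 12, 15] → sum 58
[19, 12, 15, 18] → sum 64
[12, 15, 18, 4] → sum 49
[15, 18, 4, 13] → sum 50
[18, 4, 13, 25] → sum 60
[4, 13, 25, 18] → sum 60
[13, 25, 18, 12] → sum 68
[25, 18, 12, 23] → sum 78
Least of these is 44.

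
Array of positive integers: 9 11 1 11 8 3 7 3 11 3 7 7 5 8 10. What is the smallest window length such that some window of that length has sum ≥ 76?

add 9: running sum 9 < 76
add 11: running sum 20 < 76
add 1: running sum 21 < 76
add 11: running sum 32 < 76
add 8: running sum 40 < 76
add 3: running sum 43 < 76
add 7: running sum 50 < 76
add 3: running sum 53 < 76
add 11: running sum 64 < 76
add 3: running sum 67 < 76
add 7: running sum 74 < 76
end 11: [9, 11, 1, 11, 8, 3, 7, 3, 11, 3, 7, 7] sum 81, len 12
end 12: [11, 1, 11, 8, 3, 7, 3, 11, 3, 7, 7, 5] sum 77, len 12
end 13: [11, 1, 11, 8, 3, 7, 3, 11, 3, 7, 7, 5, 8] sum 85, len 13
end 14: [11, 8, 3, 7, 3, 11, 3, 7, 7, 5, 8, 10] sum 83, len 12
Shortest qualifying length: 12.

12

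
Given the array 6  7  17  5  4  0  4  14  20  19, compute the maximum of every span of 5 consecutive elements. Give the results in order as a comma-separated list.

6 7 17 5 4 → max 17
7 17 5 4 0 → max 17
17 5 4 0 4 → max 17
5 4 0 4 14 → max 14
4 0 4 14 20 → max 20
0 4 14 20 19 → max 20

17, 17, 17, 14, 20, 20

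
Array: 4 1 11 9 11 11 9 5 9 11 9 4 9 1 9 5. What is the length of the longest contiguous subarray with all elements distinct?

4

add 4: [4] len 1
add 1: [4, 1] len 2
add 11: [4, 1, 11] len 3
add 9: [4, 1, 11, 9] len 4
add 11 (repeat 11, move left end past it): [9, 11] len 2
add 11 (repeat 11, move left end past it): [11] len 1
add 9: [11, 9] len 2
add 5: [11, 9, 5] len 3
add 9 (repeat 9, move left end past it): [5, 9] len 2
add 11: [5, 9, 11] len 3
add 9 (repeat 9, move left end past it): [11, 9] len 2
add 4: [11, 9, 4] len 3
add 9 (repeat 9, move left end past it): [4, 9] len 2
add 1: [4, 9, 1] len 3
add 9 (repeat 9, move left end past it): [1, 9] len 2
add 5: [1, 9, 5] len 3
Longest all-distinct length: 4.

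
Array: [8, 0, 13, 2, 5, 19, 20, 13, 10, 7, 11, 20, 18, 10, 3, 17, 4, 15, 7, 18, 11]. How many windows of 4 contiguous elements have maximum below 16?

3

(8, 0, 13, 2) → max 13  < 16 ✓
(0, 13, 2, 5) → max 13  < 16 ✓
(13, 2, 5, 19) → max 19
(2, 5, 19, 20) → max 20
(5, 19, 20, 13) → max 20
(19, 20, 13, 10) → max 20
(20, 13, 10, 7) → max 20
(13, 10, 7, 11) → max 13  < 16 ✓
(10, 7, 11, 20) → max 20
(7, 11, 20, 18) → max 20
(11, 20, 18, 10) → max 20
(20, 18, 10, 3) → max 20
(18, 10, 3, 17) → max 18
(10, 3, 17, 4) → max 17
(3, 17, 4, 15) → max 17
(17, 4, 15, 7) → max 17
(4, 15, 7, 18) → max 18
(15, 7, 18, 11) → max 18
3 windows satisfy the condition.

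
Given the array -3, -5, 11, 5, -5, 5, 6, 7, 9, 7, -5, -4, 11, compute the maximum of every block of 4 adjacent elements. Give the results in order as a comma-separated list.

11, 11, 11, 6, 7, 9, 9, 9, 9, 11

Sliding a size-4 window across the 13 values:
-3 -5 11 5 → max 11
-5 11 5 -5 → max 11
11 5 -5 5 → max 11
5 -5 5 6 → max 6
-5 5 6 7 → max 7
5 6 7 9 → max 9
6 7 9 7 → max 9
7 9 7 -5 → max 9
9 7 -5 -4 → max 9
7 -5 -4 11 → max 11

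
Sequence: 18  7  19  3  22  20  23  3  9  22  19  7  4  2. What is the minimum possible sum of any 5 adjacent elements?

54

Window sums for each of the 10 positions:
(18, 7, 19, 3, 22) → sum 69
(7, 19, 3, 22, 20) → sum 71
(19, 3, 22, 20, 23) → sum 87
(3, 22, 20, 23, 3) → sum 71
(22, 20, 23, 3, 9) → sum 77
(20, 23, 3, 9, 22) → sum 77
(23, 3, 9, 22, 19) → sum 76
(3, 9, 22, 19, 7) → sum 60
(9, 22, 19, 7, 4) → sum 61
(22, 19, 7, 4, 2) → sum 54
Minimum of these is 54.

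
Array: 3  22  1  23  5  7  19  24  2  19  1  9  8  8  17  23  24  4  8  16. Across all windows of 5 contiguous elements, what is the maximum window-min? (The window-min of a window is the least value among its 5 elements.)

Each size-5 window and its min:
3 22 1 23 5 → min 1
22 1 23 5 7 → min 1
1 23 5 7 19 → min 1
23 5 7 19 24 → min 5
5 7 19 24 2 → min 2
7 19 24 2 19 → min 2
19 24 2 19 1 → min 1
24 2 19 1 9 → min 1
2 19 1 9 8 → min 1
19 1 9 8 8 → min 1
1 9 8 8 17 → min 1
9 8 8 17 23 → min 8
8 8 17 23 24 → min 8
8 17 23 24 4 → min 4
17 23 24 4 8 → min 4
23 24 4 8 16 → min 4
Maximum of these is 8.

8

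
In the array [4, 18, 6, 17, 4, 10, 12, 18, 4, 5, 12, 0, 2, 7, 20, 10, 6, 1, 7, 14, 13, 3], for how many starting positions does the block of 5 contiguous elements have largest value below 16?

5

(4, 18, 6, 17, 4) → max 18
(18, 6, 17, 4, 10) → max 18
(6, 17, 4, 10, 12) → max 17
(17, 4, 10, 12, 18) → max 18
(4, 10, 12, 18, 4) → max 18
(10, 12, 18, 4, 5) → max 18
(12, 18, 4, 5, 12) → max 18
(18, 4, 5, 12, 0) → max 18
(4, 5, 12, 0, 2) → max 12  < 16 ✓
(5, 12, 0, 2, 7) → max 12  < 16 ✓
(12, 0, 2, 7, 20) → max 20
(0, 2, 7, 20, 10) → max 20
(2, 7, 20, 10, 6) → max 20
(7, 20, 10, 6, 1) → max 20
(20, 10, 6, 1, 7) → max 20
(10, 6, 1, 7, 14) → max 14  < 16 ✓
(6, 1, 7, 14, 13) → max 14  < 16 ✓
(1, 7, 14, 13, 3) → max 14  < 16 ✓
5 windows satisfy the condition.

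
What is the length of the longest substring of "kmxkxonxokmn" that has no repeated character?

[k] len 1
[k, m] len 2
[k, m, x] len 3
[m, x, k] len 3
[k, x] len 2
[k, x, o] len 3
[k, x, o, n] len 4
[o, n, x] len 3
[n, x, o] len 3
[n, x, o, k] len 4
[n, x, o, k, m] len 5
[x, o, k, m, n] len 5
Longest all-distinct length: 5.

5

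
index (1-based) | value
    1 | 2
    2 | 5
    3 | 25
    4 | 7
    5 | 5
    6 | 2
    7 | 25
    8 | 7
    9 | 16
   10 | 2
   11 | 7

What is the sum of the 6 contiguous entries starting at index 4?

Elements at indices 4..9: 7, 5, 2, 25, 7, 16
sum(7, 5, 2, 25, 7, 16) = 62

62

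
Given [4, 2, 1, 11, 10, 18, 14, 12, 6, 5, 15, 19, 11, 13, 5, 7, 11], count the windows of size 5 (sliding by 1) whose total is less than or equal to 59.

9

[4, 2, 1, 11, 10] → sum 28  ≤ 59 ✓
[2, 1, 11, 10, 18] → sum 42  ≤ 59 ✓
[1, 11, 10, 18, 14] → sum 54  ≤ 59 ✓
[11, 10, 18, 14, 12] → sum 65
[10, 18, 14, 12, 6] → sum 60
[18, 14, 12, 6, 5] → sum 55  ≤ 59 ✓
[14, 12, 6, 5, 15] → sum 52  ≤ 59 ✓
[12, 6, 5, 15, 19] → sum 57  ≤ 59 ✓
[6, 5, 15, 19, 11] → sum 56  ≤ 59 ✓
[5, 15, 19, 11, 13] → sum 63
[15, 19, 11, 13, 5] → sum 63
[19, 11, 13, 5, 7] → sum 55  ≤ 59 ✓
[11, 13, 5, 7, 11] → sum 47  ≤ 59 ✓
9 windows satisfy the condition.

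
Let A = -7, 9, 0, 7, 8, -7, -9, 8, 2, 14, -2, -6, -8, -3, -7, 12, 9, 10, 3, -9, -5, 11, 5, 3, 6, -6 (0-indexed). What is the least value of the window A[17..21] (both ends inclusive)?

-9

Elements at indices 17..21: 10, 3, -9, -5, 11
min(10, 3, -9, -5, 11) = -9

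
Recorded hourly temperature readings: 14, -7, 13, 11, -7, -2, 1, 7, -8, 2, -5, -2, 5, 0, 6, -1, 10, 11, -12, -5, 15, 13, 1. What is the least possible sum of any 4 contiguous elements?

[14, -7, 13, 11] → sum 31
[-7, 13, 11, -7] → sum 10
[13, 11, -7, -2] → sum 15
[11, -7, -2, 1] → sum 3
[-7, -2, 1, 7] → sum -1
[-2, 1, 7, -8] → sum -2
[1, 7, -8, 2] → sum 2
[7, -8, 2, -5] → sum -4
[-8, 2, -5, -2] → sum -13
[2, -5, -2, 5] → sum 0
[-5, -2, 5, 0] → sum -2
[-2, 5, 0, 6] → sum 9
[5, 0, 6, -1] → sum 10
[0, 6, -1, 10] → sum 15
[6, -1, 10, 11] → sum 26
[-1, 10, 11, -12] → sum 8
[10, 11, -12, -5] → sum 4
[11, -12, -5, 15] → sum 9
[-12, -5, 15, 13] → sum 11
[-5, 15, 13, 1] → sum 24
Least of these is -13.

-13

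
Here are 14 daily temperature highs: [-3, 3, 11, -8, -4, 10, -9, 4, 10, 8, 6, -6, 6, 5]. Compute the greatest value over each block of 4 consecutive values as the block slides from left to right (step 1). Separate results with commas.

11, 11, 11, 10, 10, 10, 10, 10, 10, 8, 6

[-3, 3, 11, -8] → max 11
[3, 11, -8, -4] → max 11
[11, -8, -4, 10] → max 11
[-8, -4, 10, -9] → max 10
[-4, 10, -9, 4] → max 10
[10, -9, 4, 10] → max 10
[-9, 4, 10, 8] → max 10
[4, 10, 8, 6] → max 10
[10, 8, 6, -6] → max 10
[8, 6, -6, 6] → max 8
[6, -6, 6, 5] → max 6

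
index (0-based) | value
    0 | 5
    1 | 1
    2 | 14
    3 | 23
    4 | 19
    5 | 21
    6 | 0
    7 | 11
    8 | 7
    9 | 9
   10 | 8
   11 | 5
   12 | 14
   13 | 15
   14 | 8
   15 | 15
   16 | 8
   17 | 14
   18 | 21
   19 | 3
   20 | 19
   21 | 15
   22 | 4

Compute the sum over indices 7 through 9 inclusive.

27

Elements at indices 7..9: 11, 7, 9
sum(11, 7, 9) = 27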